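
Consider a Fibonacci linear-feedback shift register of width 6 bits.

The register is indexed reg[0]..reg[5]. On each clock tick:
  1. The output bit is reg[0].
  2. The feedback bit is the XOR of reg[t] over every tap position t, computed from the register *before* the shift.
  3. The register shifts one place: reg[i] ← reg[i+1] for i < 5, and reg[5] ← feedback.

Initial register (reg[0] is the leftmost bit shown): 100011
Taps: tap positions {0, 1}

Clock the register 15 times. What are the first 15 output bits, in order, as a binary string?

100011100100101

tick  register→output (feedback)
  0  100011→1 (1)
  1  000111→0 (0)
  2  001110→0 (0)
  3  011100→0 (1)
  4  111001→1 (0)
  5  110010→1 (0)
  6  100100→1 (1)
  7  001001→0 (0)
  8  010010→0 (1)
  9  100101→1 (1)
 10  001011→0 (0)
 11  010110→0 (1)
 12  101101→1 (1)
 13  011011→0 (1)
 14  110111→1 (0)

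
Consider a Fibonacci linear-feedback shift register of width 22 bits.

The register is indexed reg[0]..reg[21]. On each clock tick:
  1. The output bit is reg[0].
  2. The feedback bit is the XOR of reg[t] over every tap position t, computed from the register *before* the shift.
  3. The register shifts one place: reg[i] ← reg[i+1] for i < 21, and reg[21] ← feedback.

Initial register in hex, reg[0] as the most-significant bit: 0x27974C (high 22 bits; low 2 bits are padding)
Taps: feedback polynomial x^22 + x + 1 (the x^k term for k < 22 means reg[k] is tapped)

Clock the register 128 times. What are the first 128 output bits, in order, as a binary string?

00100111100101110100110110100010111001110101101110011100101001111011001010010111101000110101111011100011100101111000110010010010

k : reg_k → out_k, fb_k
0: 0010011110010111010011 → 0, fb=0
1: 0100111100101110100110 → 0, fb=1
2: 1001111001011101001101 → 1, fb=1
3: 0011110010111010011011 → 0, fb=0
4: 0111100101110100110110 → 0, fb=1
5: 1111001011101001101101 → 1, fb=0
6: 1110010111010011011010 → 1, fb=0
7: 1100101110100110110100 → 1, fb=0
8: 1001011101001101101000 → 1, fb=1
9: 0010111010011011010001 → 0, fb=0
10: 0101110100110110100010 → 0, fb=1
11: 1011101001101101000101 → 1, fb=1
12: 0111010011011010001011 → 0, fb=1
13: 1110100110110100010111 → 1, fb=0
14: 1101001101101000101110 → 1, fb=0
15: 1010011011010001011100 → 1, fb=1
16: 0100110110100010111001 → 0, fb=1
17: 1001101101000101110011 → 1, fb=1
18: 0011011010001011100111 → 0, fb=0
19: 0110110100010111001110 → 0, fb=1
20: 1101101000101110011101 → 1, fb=0
21: 1011010001011100111010 → 1, fb=1
22: 0110100010111001110101 → 0, fb=1
23: 1101000101110011101011 → 1, fb=0
24: 1010001011100111010110 → 1, fb=1
25: 0100010111001110101101 → 0, fb=1
26: 1000101110011101011011 → 1, fb=1
27: 0001011100111010110111 → 0, fb=0
28: 0010111001110101101110 → 0, fb=0
29: 0101110011101011011100 → 0, fb=1
30: 1011100111010110111001 → 1, fb=1
31: 0111001110101101110011 → 0, fb=1
32: 1110011101011011100111 → 1, fb=0
33: 1100111010110111001110 → 1, fb=0
34: 1001110101101110011100 → 1, fb=1
35: 0011101011011100111001 → 0, fb=0
36: 0111010110111001110010 → 0, fb=1
37: 1110101101110011100101 → 1, fb=0
38: 1101011011100111001010 → 1, fb=0
39: 1010110111001110010100 → 1, fb=1
40: 0101101110011100101001 → 0, fb=1
41: 1011011100111001010011 → 1, fb=1
42: 0110111001110010100111 → 0, fb=1
43: 1101110011100101001111 → 1, fb=0
44: 1011100111001010011110 → 1, fb=1
45: 0111001110010100111101 → 0, fb=1
46: 1110011100101001111011 → 1, fb=0
47: 1100111001010011110110 → 1, fb=0
48: 1001110010100111101100 → 1, fb=1
49: 0011100101001111011001 → 0, fb=0
50: 0111001010011110110010 → 0, fb=1
51: 1110010100111101100101 → 1, fb=0
52: 1100101001111011001010 → 1, fb=0
53: 1001010011110110010100 → 1, fb=1
54: 0010100111101100101001 → 0, fb=0
55: 0101001111011001010010 → 0, fb=1
56: 1010011110110010100101 → 1, fb=1
57: 0100111101100101001011 → 0, fb=1
58: 1001111011001010010111 → 1, fb=1
59: 0011110110010100101111 → 0, fb=0
60: 0111101100101001011110 → 0, fb=1
61: 1111011001010010111101 → 1, fb=0
62: 1110110010100101111010 → 1, fb=0
63: 1101100101001011110100 → 1, fb=0
64: 1011001010010111101000 → 1, fb=1
65: 0110010100101111010001 → 0, fb=1
66: 1100101001011110100011 → 1, fb=0
67: 1001010010111101000110 → 1, fb=1
68: 0010100101111010001101 → 0, fb=0
69: 0101001011110100011010 → 0, fb=1
70: 1010010111101000110101 → 1, fb=1
71: 0100101111010001101011 → 0, fb=1
72: 1001011110100011010111 → 1, fb=1
73: 0010111101000110101111 → 0, fb=0
74: 0101111010001101011110 → 0, fb=1
75: 1011110100011010111101 → 1, fb=1
76: 0111101000110101111011 → 0, fb=1
77: 1111010001101011110111 → 1, fb=0
78: 1110100011010111101110 → 1, fb=0
79: 1101000110101111011100 → 1, fb=0
80: 1010001101011110111000 → 1, fb=1
81: 0100011010111101110001 → 0, fb=1
82: 1000110101111011100011 → 1, fb=1
83: 0001101011110111000111 → 0, fb=0
84: 0011010111101110001110 → 0, fb=0
85: 0110101111011100011100 → 0, fb=1
86: 1101011110111000111001 → 1, fb=0
87: 1010111101110001110010 → 1, fb=1
88: 0101111011100011100101 → 0, fb=1
89: 1011110111000111001011 → 1, fb=1
90: 0111101110001110010111 → 0, fb=1
91: 1111011100011100101111 → 1, fb=0
92: 1110111000111001011110 → 1, fb=0
93: 1101110001110010111100 → 1, fb=0
94: 1011100011100101111000 → 1, fb=1
95: 0111000111001011110001 → 0, fb=1
96: 1110001110010111100011 → 1, fb=0
97: 1100011100101111000110 → 1, fb=0
98: 1000111001011110001100 → 1, fb=1
99: 0001110010111100011001 → 0, fb=0
100: 0011100101111000110010 → 0, fb=0
101: 0111001011110001100100 → 0, fb=1
102: 1110010111100011001001 → 1, fb=0
103: 1100101111000110010010 → 1, fb=0
104: 1001011110001100100100 → 1, fb=1
105: 0010111100011001001001 → 0, fb=0
106: 0101111000110010010010 → 0, fb=1
107: 1011110001100100100101 → 1, fb=1
108: 0111100011001001001011 → 0, fb=1
109: 1111000110010010010111 → 1, fb=0
110: 1110001100100100101110 → 1, fb=0
111: 1100011001001001011100 → 1, fb=0
112: 1000110010010010111000 → 1, fb=1
113: 0001100100100101110001 → 0, fb=0
114: 0011001001001011100010 → 0, fb=0
115: 0110010010010111000100 → 0, fb=1
116: 1100100100101110001001 → 1, fb=0
117: 1001001001011100010010 → 1, fb=1
118: 0010010010111000100101 → 0, fb=0
119: 0100100101110001001010 → 0, fb=1
120: 1001001011100010010101 → 1, fb=1
121: 0010010111000100101011 → 0, fb=0
122: 0100101110001001010110 → 0, fb=1
123: 1001011100010010101101 → 1, fb=1
124: 0010111000100101011011 → 0, fb=0
125: 0101110001001010110110 → 0, fb=1
126: 1011100010010101101101 → 1, fb=1
127: 0111000100101011011011 → 0, fb=1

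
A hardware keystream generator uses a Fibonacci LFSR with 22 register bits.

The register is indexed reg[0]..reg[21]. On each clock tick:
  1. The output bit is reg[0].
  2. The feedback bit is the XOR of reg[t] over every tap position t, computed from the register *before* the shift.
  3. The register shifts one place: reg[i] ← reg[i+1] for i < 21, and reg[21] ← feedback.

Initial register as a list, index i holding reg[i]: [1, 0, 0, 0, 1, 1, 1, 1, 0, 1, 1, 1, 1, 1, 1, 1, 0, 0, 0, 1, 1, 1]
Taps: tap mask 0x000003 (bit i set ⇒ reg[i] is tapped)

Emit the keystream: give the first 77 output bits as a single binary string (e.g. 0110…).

10001111011111110001111001000110000001001000101100101000001101100111010111100

tick  register→output (feedback)
  0  1000111101111111000111→1 (1)
  1  0001111011111110001111→0 (0)
  2  0011110111111100011110→0 (0)
  3  0111101111111000111100→0 (1)
  4  1111011111110001111001→1 (0)
  5  1110111111100011110010→1 (0)
  6  1101111111000111100100→1 (0)
  7  1011111110001111001000→1 (1)
  8  0111111100011110010001→0 (1)
  9  1111111000111100100011→1 (0)
 10  1111110001111001000110→1 (0)
 11  1111100011110010001100→1 (0)
 12  1111000111100100011000→1 (0)
 13  1110001111001000110000→1 (0)
 14  1100011110010001100000→1 (0)
 15  1000111100100011000000→1 (1)
 16  0001111001000110000001→0 (0)
 17  0011110010001100000010→0 (0)
 18  0111100100011000000100→0 (1)
 19  1111001000110000001001→1 (0)
 20  1110010001100000010010→1 (0)
 21  1100100011000000100100→1 (0)
 22  1001000110000001001000→1 (1)
 23  0010001100000010010001→0 (0)
 24  0100011000000100100010→0 (1)
 25  1000110000001001000101→1 (1)
 26  0001100000010010001011→0 (0)
 27  0011000000100100010110→0 (0)
 28  0110000001001000101100→0 (1)
 29  1100000010010001011001→1 (0)
 30  1000000100100010110010→1 (1)
 31  0000001001000101100101→0 (0)
 32  0000010010001011001010→0 (0)
 33  0000100100010110010100→0 (0)
 34  0001001000101100101000→0 (0)
 35  0010010001011001010000→0 (0)
 36  0100100010110010100000→0 (1)
 37  1001000101100101000001→1 (1)
 38  0010001011001010000011→0 (0)
 39  0100010110010100000110→0 (1)
 40  1000101100101000001101→1 (1)
 41  0001011001010000011011→0 (0)
 42  0010110010100000110110→0 (0)
 43  0101100101000001101100→0 (1)
 44  1011001010000011011001→1 (1)
 45  0110010100000110110011→0 (1)
 46  1100101000001101100111→1 (0)
 47  1001010000011011001110→1 (1)
 48  0010100000110110011101→0 (0)
 49  0101000001101100111010→0 (1)
 50  1010000011011001110101→1 (1)
 51  0100000110110011101011→0 (1)
 52  1000001101100111010111→1 (1)
 53  0000011011001110101111→0 (0)
 54  0000110110011101011110→0 (0)
 55  0001101100111010111100→0 (0)
 56  0011011001110101111000→0 (0)
 57  0110110011101011110000→0 (1)
 58  1101100111010111100001→1 (0)
 59  1011001110101111000010→1 (1)
 60  0110011101011110000101→0 (1)
 61  1100111010111100001011→1 (0)
 62  1001110101111000010110→1 (1)
 63  0011101011110000101101→0 (0)
 64  0111010111100001011010→0 (1)
 65  1110101111000010110101→1 (0)
 66  1101011110000101101010→1 (0)
 67  1010111100001011010100→1 (1)
 68  0101111000010110101001→0 (1)
 69  1011110000101101010011→1 (1)
 70  0111100001011010100111→0 (1)
 71  1111000010110101001111→1 (0)
 72  1110000101101010011110→1 (0)
 73  1100001011010100111100→1 (0)
 74  1000010110101001111000→1 (1)
 75  0000101101010011110001→0 (0)
 76  0001011010100111100010→0 (0)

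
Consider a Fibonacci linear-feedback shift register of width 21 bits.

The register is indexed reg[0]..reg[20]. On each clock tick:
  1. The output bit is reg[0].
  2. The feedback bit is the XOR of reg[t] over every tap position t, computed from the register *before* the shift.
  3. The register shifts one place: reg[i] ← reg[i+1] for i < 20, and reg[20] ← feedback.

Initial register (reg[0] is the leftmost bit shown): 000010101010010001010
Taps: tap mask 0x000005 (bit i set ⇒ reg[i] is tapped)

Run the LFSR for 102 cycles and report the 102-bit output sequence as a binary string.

k : reg_k → out_k, fb_k
0: 000010101010010001010 → 0, fb=0
1: 000101010100100010100 → 0, fb=0
2: 001010101001000101000 → 0, fb=1
3: 010101010010001010001 → 0, fb=0
4: 101010100100010100010 → 1, fb=0
5: 010101001000101000100 → 0, fb=0
6: 101010010001010001000 → 1, fb=0
7: 010100100010100010000 → 0, fb=0
8: 101001000101000100000 → 1, fb=0
9: 010010001010001000000 → 0, fb=0
10: 100100010100010000000 → 1, fb=1
11: 001000101000100000001 → 0, fb=1
12: 010001010001000000011 → 0, fb=0
13: 100010100010000000110 → 1, fb=1
14: 000101000100000001101 → 0, fb=0
15: 001010001000000011010 → 0, fb=1
16: 010100010000000110101 → 0, fb=0
17: 101000100000001101010 → 1, fb=0
18: 010001000000011010100 → 0, fb=0
19: 100010000000110101000 → 1, fb=1
20: 000100000001101010001 → 0, fb=0
21: 001000000011010100010 → 0, fb=1
22: 010000000110101000101 → 0, fb=0
23: 100000001101010001010 → 1, fb=1
24: 000000011010100010101 → 0, fb=0
25: 000000110101000101010 → 0, fb=0
26: 000001101010001010100 → 0, fb=0
27: 000011010100010101000 → 0, fb=0
28: 000110101000101010000 → 0, fb=0
29: 001101010001010100000 → 0, fb=1
30: 011010100010101000001 → 0, fb=1
31: 110101000101010000011 → 1, fb=1
32: 101010001010100000111 → 1, fb=0
33: 010100010101000001110 → 0, fb=0
34: 101000101010000011100 → 1, fb=0
35: 010001010100000111000 → 0, fb=0
36: 100010101000001110000 → 1, fb=1
37: 000101010000011100001 → 0, fb=0
38: 001010100000111000010 → 0, fb=1
39: 010101000001110000101 → 0, fb=0
40: 101010000011100001010 → 1, fb=0
41: 010100000111000010100 → 0, fb=0
42: 101000001110000101000 → 1, fb=0
43: 010000011100001010000 → 0, fb=0
44: 100000111000010100000 → 1, fb=1
45: 000001110000101000001 → 0, fb=0
46: 000011100001010000010 → 0, fb=0
47: 000111000010100000100 → 0, fb=0
48: 001110000101000001000 → 0, fb=1
49: 011100001010000010001 → 0, fb=1
50: 111000010100000100011 → 1, fb=0
51: 110000101000001000110 → 1, fb=1
52: 100001010000010001101 → 1, fb=1
53: 000010100000100011011 → 0, fb=0
54: 000101000001000110110 → 0, fb=0
55: 001010000010001101100 → 0, fb=1
56: 010100000100011011001 → 0, fb=0
57: 101000001000110110010 → 1, fb=0
58: 010000010001101100100 → 0, fb=0
59: 100000100011011001000 → 1, fb=1
60: 000001000110110010001 → 0, fb=0
61: 000010001101100100010 → 0, fb=0
62: 000100011011001000100 → 0, fb=0
63: 001000110110010001000 → 0, fb=1
64: 010001101100100010001 → 0, fb=0
65: 100011011001000100010 → 1, fb=1
66: 000110110010001000101 → 0, fb=0
67: 001101100100010001010 → 0, fb=1
68: 011011001000100010101 → 0, fb=1
69: 110110010001000101011 → 1, fb=1
70: 101100100010001010111 → 1, fb=0
71: 011001000100010101110 → 0, fb=1
72: 110010001000101011101 → 1, fb=1
73: 100100010001010111011 → 1, fb=1
74: 001000100010101110111 → 0, fb=1
75: 010001000101011101111 → 0, fb=0
76: 100010001010111011110 → 1, fb=1
77: 000100010101110111101 → 0, fb=0
78: 001000101011101111010 → 0, fb=1
79: 010001010111011110101 → 0, fb=0
80: 100010101110111101010 → 1, fb=1
81: 000101011101111010101 → 0, fb=0
82: 001010111011110101010 → 0, fb=1
83: 010101110111101010101 → 0, fb=0
84: 101011101111010101010 → 1, fb=0
85: 010111011110101010100 → 0, fb=0
86: 101110111101010101000 → 1, fb=0
87: 011101111010101010000 → 0, fb=1
88: 111011110101010100001 → 1, fb=0
89: 110111101010101000010 → 1, fb=1
90: 101111010101010000101 → 1, fb=0
91: 011110101010100001010 → 0, fb=1
92: 111101010101000010101 → 1, fb=0
93: 111010101010000101010 → 1, fb=0
94: 110101010100001010100 → 1, fb=1
95: 101010101000010101001 → 1, fb=0
96: 010101010000101010010 → 0, fb=0
97: 101010100001010100100 → 1, fb=0
98: 010101000010101001000 → 0, fb=0
99: 101010000101010010000 → 1, fb=0
100: 010100001010100100000 → 0, fb=0
101: 101000010101001000000 → 1, fb=0

000010101010010001010001000000011010100010101000001110000101000001000110110010001000101011101111010101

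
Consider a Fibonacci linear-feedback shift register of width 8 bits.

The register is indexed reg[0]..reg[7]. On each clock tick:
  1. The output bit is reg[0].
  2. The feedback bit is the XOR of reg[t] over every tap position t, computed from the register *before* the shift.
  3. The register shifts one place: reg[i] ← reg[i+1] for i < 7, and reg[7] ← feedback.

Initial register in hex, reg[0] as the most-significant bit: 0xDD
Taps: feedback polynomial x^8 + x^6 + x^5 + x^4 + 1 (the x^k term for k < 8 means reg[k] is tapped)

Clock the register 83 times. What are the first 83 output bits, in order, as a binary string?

11011101110010101001010001001011010001100111001111000110110000100010111010111101101

k : reg_k → out_k, fb_k
0: 11011101 → 1, fb=1
1: 10111011 → 1, fb=1
2: 01110111 → 0, fb=0
3: 11101110 → 1, fb=0
4: 11011100 → 1, fb=1
5: 10111001 → 1, fb=0
6: 01110010 → 0, fb=1
7: 11100101 → 1, fb=0
8: 11001010 → 1, fb=1
9: 10010101 → 1, fb=0
10: 00101010 → 0, fb=0
11: 01010100 → 0, fb=1
12: 10101001 → 1, fb=0
13: 01010010 → 0, fb=1
14: 10100101 → 1, fb=0
15: 01001010 → 0, fb=0
16: 10010100 → 1, fb=0
17: 00101000 → 0, fb=1
18: 01010001 → 0, fb=0
19: 10100010 → 1, fb=0
20: 01000100 → 0, fb=1
21: 10001001 → 1, fb=0
22: 00010010 → 0, fb=1
23: 00100101 → 0, fb=1
24: 01001011 → 0, fb=0
25: 10010110 → 1, fb=1
26: 00101101 → 0, fb=0
27: 01011010 → 0, fb=0
28: 10110100 → 1, fb=0
29: 01101000 → 0, fb=1
30: 11010001 → 1, fb=1
31: 10100011 → 1, fb=0
32: 01000110 → 0, fb=0
33: 10001100 → 1, fb=1
34: 00011001 → 0, fb=1
35: 00110011 → 0, fb=1
36: 01100111 → 0, fb=0
37: 11001110 → 1, fb=0
38: 10011100 → 1, fb=1
39: 00111001 → 0, fb=1
40: 01110011 → 0, fb=1
41: 11100111 → 1, fb=1
42: 11001111 → 1, fb=0
43: 10011110 → 1, fb=0
44: 00111100 → 0, fb=0
45: 01111000 → 0, fb=1
46: 11110001 → 1, fb=1
47: 11100011 → 1, fb=0
48: 11000110 → 1, fb=1
49: 10001101 → 1, fb=1
50: 00011011 → 0, fb=0
51: 00110110 → 0, fb=0
52: 01101100 → 0, fb=0
53: 11011000 → 1, fb=0
54: 10110000 → 1, fb=1
55: 01100001 → 0, fb=0
56: 11000010 → 1, fb=0
57: 10000100 → 1, fb=0
58: 00001000 → 0, fb=1
59: 00010001 → 0, fb=0
60: 00100010 → 0, fb=1
61: 01000101 → 0, fb=1
62: 10001011 → 1, fb=1
63: 00010111 → 0, fb=0
64: 00101110 → 0, fb=1
65: 01011101 → 0, fb=0
66: 10111010 → 1, fb=1
67: 01110101 → 0, fb=1
68: 11101011 → 1, fb=1
69: 11010111 → 1, fb=1
70: 10101111 → 1, fb=0
71: 01011110 → 0, fb=1
72: 10111101 → 1, fb=1
73: 01111011 → 0, fb=0
74: 11110110 → 1, fb=1
75: 11101101 → 1, fb=1
76: 11011011 → 1, fb=1
77: 10110111 → 1, fb=1
78: 01101111 → 0, fb=1
79: 11011111 → 1, fb=0
80: 10111110 → 1, fb=0
81: 01111100 → 0, fb=0
82: 11111000 → 1, fb=0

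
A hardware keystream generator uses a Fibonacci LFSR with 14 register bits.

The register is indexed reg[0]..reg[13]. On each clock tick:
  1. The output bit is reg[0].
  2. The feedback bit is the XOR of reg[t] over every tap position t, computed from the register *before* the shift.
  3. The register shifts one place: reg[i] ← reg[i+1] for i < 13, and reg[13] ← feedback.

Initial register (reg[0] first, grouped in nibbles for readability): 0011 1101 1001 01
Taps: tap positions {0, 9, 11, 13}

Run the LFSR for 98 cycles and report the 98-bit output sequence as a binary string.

00111101100101001000001111011010111110101011000001000000100110110010101110000000110111011001011000

k : reg_k → out_k, fb_k
0: 00111101100101 → 0, fb=0
1: 01111011001010 → 0, fb=0
2: 11110110010100 → 1, fb=1
3: 11101100101001 → 1, fb=0
4: 11011001010010 → 1, fb=0
5: 10110010100100 → 1, fb=0
6: 01100101001000 → 0, fb=0
7: 11001010010000 → 1, fb=0
8: 10010100100000 → 1, fb=1
9: 00101001000001 → 0, fb=1
10: 01010010000011 → 0, fb=1
11: 10100100000111 → 1, fb=1
12: 01001000001111 → 0, fb=0
13: 10010000011110 → 1, fb=1
14: 00100000111101 → 0, fb=1
15: 01000001111011 → 0, fb=0
16: 10000011110110 → 1, fb=1
17: 00000111101101 → 0, fb=0
18: 00001111011010 → 0, fb=1
19: 00011110110101 → 0, fb=1
20: 00111101101011 → 0, fb=1
21: 01111011010111 → 0, fb=1
22: 11110110101111 → 1, fb=1
23: 11101101011111 → 1, fb=0
24: 11011010111110 → 1, fb=1
25: 10110101111101 → 1, fb=0
26: 01101011111010 → 0, fb=1
27: 11010111110101 → 1, fb=0
28: 10101111101010 → 1, fb=1
29: 01011111010101 → 0, fb=1
30: 10111110101011 → 1, fb=0
31: 01111101010110 → 0, fb=0
32: 11111010101100 → 1, fb=0
33: 11110101011000 → 1, fb=0
34: 11101010110000 → 1, fb=0
35: 11010101100000 → 1, fb=1
36: 10101011000001 → 1, fb=0
37: 01010110000010 → 0, fb=0
38: 10101100000100 → 1, fb=0
39: 01011000001000 → 0, fb=0
40: 10110000010000 → 1, fb=0
41: 01100000100000 → 0, fb=0
42: 11000001000000 → 1, fb=1
43: 10000010000001 → 1, fb=0
44: 00000100000010 → 0, fb=0
45: 00001000000100 → 0, fb=1
46: 00010000001001 → 0, fb=1
47: 00100000010011 → 0, fb=0
48: 01000000100110 → 0, fb=1
49: 10000001001101 → 1, fb=1
50: 00000010011011 → 0, fb=0
51: 00000100110110 → 0, fb=0
52: 00001001101100 → 0, fb=1
53: 00010011011001 → 0, fb=0
54: 00100110110010 → 0, fb=1
55: 01001101100101 → 0, fb=0
56: 10011011001010 → 1, fb=1
57: 00110110010101 → 0, fb=1
58: 01101100101011 → 0, fb=1
59: 11011001010111 → 1, fb=0
60: 10110010101110 → 1, fb=0
61: 01100101011100 → 0, fb=0
62: 11001010111000 → 1, fb=0
63: 10010101110000 → 1, fb=0
64: 00101011100000 → 0, fb=0
65: 01010111000000 → 0, fb=0
66: 10101110000000 → 1, fb=1
67: 01011100000001 → 0, fb=1
68: 10111000000011 → 1, fb=0
69: 01110000000110 → 0, fb=1
70: 11100000001101 → 1, fb=1
71: 11000000011011 → 1, fb=1
72: 10000000110111 → 1, fb=0
73: 00000001101110 → 0, fb=1
74: 00000011011101 → 0, fb=1
75: 00000110111011 → 0, fb=0
76: 00001101110110 → 0, fb=0
77: 00011011101100 → 0, fb=1
78: 00110111011001 → 0, fb=0
79: 01101110110010 → 0, fb=1
80: 11011101100101 → 1, fb=1
81: 10111011001011 → 1, fb=0
82: 01110110010110 → 0, fb=0
83: 11101100101100 → 1, fb=0
84: 11011001011000 → 1, fb=0
85: 10110010110000 → 1, fb=0
86: 01100101100000 → 0, fb=0
87: 11001011000000 → 1, fb=1
88: 10010110000001 → 1, fb=0
89: 00101100000010 → 0, fb=0
90: 01011000000100 → 0, fb=1
91: 10110000001001 → 1, fb=0
92: 01100000010010 → 0, fb=1
93: 11000000100101 → 1, fb=1
94: 10000001001011 → 1, fb=0
95: 00000010010110 → 0, fb=0
96: 00000100101100 → 0, fb=1
97: 00001001011001 → 0, fb=0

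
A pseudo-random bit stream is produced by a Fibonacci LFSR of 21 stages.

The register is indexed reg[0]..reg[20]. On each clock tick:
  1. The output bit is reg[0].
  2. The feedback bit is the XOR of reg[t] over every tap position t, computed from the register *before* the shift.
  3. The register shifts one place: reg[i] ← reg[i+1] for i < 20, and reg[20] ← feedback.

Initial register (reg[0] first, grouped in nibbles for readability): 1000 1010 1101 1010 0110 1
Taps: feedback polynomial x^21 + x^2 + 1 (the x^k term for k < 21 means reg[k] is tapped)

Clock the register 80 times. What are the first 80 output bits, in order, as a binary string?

10001010110110100110110100001101100111101100100111011111001011110111010100011100

k : reg_k → out_k, fb_k
0: 100010101101101001101 → 1, fb=1
1: 000101011011010011011 → 0, fb=0
2: 001010110110100110110 → 0, fb=1
3: 010101101101001101101 → 0, fb=0
4: 101011011010011011010 → 1, fb=0
5: 010110110100110110100 → 0, fb=0
6: 101101101001101101000 → 1, fb=0
7: 011011010011011010000 → 0, fb=1
8: 110110100110110100001 → 1, fb=1
9: 101101001101101000011 → 1, fb=0
10: 011010011011010000110 → 0, fb=1
11: 110100110110100001101 → 1, fb=1
12: 101001101101000011011 → 1, fb=0
13: 010011011010000110110 → 0, fb=0
14: 100110110100001101100 → 1, fb=1
15: 001101101000011011001 → 0, fb=1
16: 011011010000110110011 → 0, fb=1
17: 110110100001101100111 → 1, fb=1
18: 101101000011011001111 → 1, fb=0
19: 011010000110110011110 → 0, fb=1
20: 110100001101100111101 → 1, fb=1
21: 101000011011001111011 → 1, fb=0
22: 010000110110011110110 → 0, fb=0
23: 100001101100111101100 → 1, fb=1
24: 000011011001111011001 → 0, fb=0
25: 000110110011110110010 → 0, fb=0
26: 001101100111101100100 → 0, fb=1
27: 011011001111011001001 → 0, fb=1
28: 110110011110110010011 → 1, fb=1
29: 101100111101100100111 → 1, fb=0
30: 011001111011001001110 → 0, fb=1
31: 110011110110010011101 → 1, fb=1
32: 100111101100100111011 → 1, fb=1
33: 001111011001001110111 → 0, fb=1
34: 011110110010011101111 → 0, fb=1
35: 111101100100111011111 → 1, fb=0
36: 111011001001110111110 → 1, fb=0
37: 110110010011101111100 → 1, fb=1
38: 101100100111011111001 → 1, fb=0
39: 011001001110111110010 → 0, fb=1
40: 110010011101111100101 → 1, fb=1
41: 100100111011111001011 → 1, fb=1
42: 001001110111110010111 → 0, fb=1
43: 010011101111100101111 → 0, fb=0
44: 100111011111001011110 → 1, fb=1
45: 001110111110010111101 → 0, fb=1
46: 011101111100101111011 → 0, fb=1
47: 111011111001011110111 → 1, fb=0
48: 110111110010111101110 → 1, fb=1
49: 101111100101111011101 → 1, fb=0
50: 011111001011110111010 → 0, fb=1
51: 111110010111101110101 → 1, fb=0
52: 111100101111011101010 → 1, fb=0
53: 111001011110111010100 → 1, fb=0
54: 110010111101110101000 → 1, fb=1
55: 100101111011101010001 → 1, fb=1
56: 001011110111010100011 → 0, fb=1
57: 010111101110101000111 → 0, fb=0
58: 101111011101010001110 → 1, fb=0
59: 011110111010100011100 → 0, fb=1
60: 111101110101000111001 → 1, fb=0
61: 111011101010001110010 → 1, fb=0
62: 110111010100011100100 → 1, fb=1
63: 101110101000111001001 → 1, fb=0
64: 011101010001110010010 → 0, fb=1
65: 111010100011100100101 → 1, fb=0
66: 110101000111001001010 → 1, fb=1
67: 101010001110010010101 → 1, fb=0
68: 010100011100100101010 → 0, fb=0
69: 101000111001001010100 → 1, fb=0
70: 010001110010010101000 → 0, fb=0
71: 100011100100101010000 → 1, fb=1
72: 000111001001010100001 → 0, fb=0
73: 001110010010101000010 → 0, fb=1
74: 011100100101010000101 → 0, fb=1
75: 111001001010100001011 → 1, fb=0
76: 110010010101000010110 → 1, fb=1
77: 100100101010000101101 → 1, fb=1
78: 001001010100001011011 → 0, fb=1
79: 010010101000010110111 → 0, fb=0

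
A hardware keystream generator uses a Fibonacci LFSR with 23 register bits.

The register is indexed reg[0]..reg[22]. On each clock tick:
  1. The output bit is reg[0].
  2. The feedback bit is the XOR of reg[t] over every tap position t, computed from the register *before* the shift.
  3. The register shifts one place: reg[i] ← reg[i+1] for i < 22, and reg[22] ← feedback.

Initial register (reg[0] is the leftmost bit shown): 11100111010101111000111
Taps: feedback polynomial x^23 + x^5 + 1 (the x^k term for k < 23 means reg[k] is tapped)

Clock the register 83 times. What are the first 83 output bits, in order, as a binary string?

step | reg (before) | out | fb
   0 | 11100111010101111000111 | 1 | 0
   1 | 11001110101011110001110 | 1 | 0
   2 | 10011101010111100011100 | 1 | 0
   3 | 00111010101111000111000 | 0 | 0
   4 | 01110101011110001110000 | 0 | 1
   5 | 11101010111100011100001 | 1 | 1
   6 | 11010101111000111000011 | 1 | 0
   7 | 10101011110001110000110 | 1 | 1
   8 | 01010111100011100001101 | 0 | 1
   9 | 10101111000111000011011 | 1 | 0
  10 | 01011110001110000110110 | 0 | 1
  11 | 10111100011100001101101 | 1 | 0
  12 | 01111000111000011011010 | 0 | 0
  13 | 11110001110000110110100 | 1 | 1
  14 | 11100011100001101101001 | 1 | 1
  15 | 11000111000011011010011 | 1 | 0
  16 | 10001110000110110100110 | 1 | 0
  17 | 00011100001101101001100 | 0 | 1
  18 | 00111000011011010011001 | 0 | 0
  19 | 01110000110110100110010 | 0 | 0
  20 | 11100001101101001100100 | 1 | 1
  21 | 11000011011010011001001 | 1 | 1
  22 | 10000110110100110010011 | 1 | 0
  23 | 00001101101001100100110 | 0 | 1
  24 | 00011011010011001001101 | 0 | 0
  25 | 00110110100110010011010 | 0 | 1
  26 | 01101101001100100110101 | 0 | 1
  27 | 11011010011001001101011 | 1 | 1
  28 | 10110100110010011010111 | 1 | 0
  29 | 01101001100100110101110 | 0 | 0
  30 | 11010011001001101011100 | 1 | 1
  31 | 10100110010011010111001 | 1 | 0
  32 | 01001100100110101110010 | 0 | 1
  33 | 10011001001101011100101 | 1 | 1
  34 | 00110010011010111001011 | 0 | 0
  35 | 01100100110101110010110 | 0 | 1
  36 | 11001001101011100101101 | 1 | 1
  37 | 10010011010111001011011 | 1 | 1
  38 | 00100110101110010110111 | 0 | 1
  39 | 01001101011100101101111 | 0 | 1
  40 | 10011010111001011011111 | 1 | 1
  41 | 00110101110010110111111 | 0 | 1
  42 | 01101011100101101111111 | 0 | 0
  43 | 11010111001011011111110 | 1 | 0
  44 | 10101110010110111111100 | 1 | 0
  45 | 01011100101101111111000 | 0 | 1
  46 | 10111001011011111110001 | 1 | 1
  47 | 01110010110111111100011 | 0 | 0
  48 | 11100101101111111000110 | 1 | 0
  49 | 11001011011111110001100 | 1 | 1
  50 | 10010110111111100011001 | 1 | 0
  51 | 00101101111111000110010 | 0 | 1
  52 | 01011011111110001100101 | 0 | 0
  53 | 10110111111100011001010 | 1 | 0
  54 | 01101111111000110010100 | 0 | 1
  55 | 11011111110001100101001 | 1 | 0
  56 | 10111111100011001010010 | 1 | 0
  57 | 01111111000110010100100 | 0 | 1
  58 | 11111110001100101001001 | 1 | 0
  59 | 11111100011001010010010 | 1 | 0
  60 | 11111000110010100100100 | 1 | 1
  61 | 11110001100101001001001 | 1 | 1
  62 | 11100011001010010010011 | 1 | 1
  63 | 11000110010100100100111 | 1 | 0
  64 | 10001100101001001001110 | 1 | 0
  65 | 00011001010010010011100 | 0 | 0
  66 | 00110010100100100111000 | 0 | 0
  67 | 01100101001001001110000 | 0 | 1
  68 | 11001010010010011100001 | 1 | 1
  69 | 10010100100100111000011 | 1 | 0
  70 | 00101001001001110000110 | 0 | 0
  71 | 01010010010011100001100 | 0 | 0
  72 | 10100100100111000011000 | 1 | 0
  73 | 01001001001110000110000 | 0 | 0
  74 | 10010010011100001100000 | 1 | 1
  75 | 00100100111000011000001 | 0 | 1
  76 | 01001001110000110000011 | 0 | 0
  77 | 10010011100001100000110 | 1 | 1
  78 | 00100111000011000001101 | 0 | 1
  79 | 01001110000110000011011 | 0 | 1
  80 | 10011100001100000110111 | 1 | 0
  81 | 00111000011000001101110 | 0 | 0
  82 | 01110000110000011011100 | 0 | 0

11100111010101111000111000011011010011001001101011100101101111111000110010100100100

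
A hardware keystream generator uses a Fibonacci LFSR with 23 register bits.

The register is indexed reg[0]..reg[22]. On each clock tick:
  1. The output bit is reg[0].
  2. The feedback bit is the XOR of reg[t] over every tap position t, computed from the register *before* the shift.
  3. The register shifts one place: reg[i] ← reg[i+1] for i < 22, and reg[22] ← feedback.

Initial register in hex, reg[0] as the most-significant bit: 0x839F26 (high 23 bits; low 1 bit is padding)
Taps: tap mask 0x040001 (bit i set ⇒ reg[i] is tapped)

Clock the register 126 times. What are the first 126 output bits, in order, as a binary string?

k : reg_k → out_k, fb_k
0: 10000011100111110010011 → 1, fb=0
1: 00000111001111100100110 → 0, fb=0
2: 00001110011111001001100 → 0, fb=0
3: 00011100111110010011000 → 0, fb=1
4: 00111001111100100110001 → 0, fb=1
5: 01110011111001001100011 → 0, fb=0
6: 11100111110010011000110 → 1, fb=1
7: 11001111100100110001101 → 1, fb=1
8: 10011111001001100011011 → 1, fb=0
9: 00111110010011000110110 → 0, fb=1
10: 01111100100110001101101 → 0, fb=0
11: 11111001001100011011010 → 1, fb=0
12: 11110010011000110110100 → 1, fb=0
13: 11100100110001101101000 → 1, fb=1
14: 11001001100011011010001 → 1, fb=0
15: 10010011000110110100010 → 1, fb=1
16: 00100110001101101000101 → 0, fb=0
17: 01001100011011010001010 → 0, fb=0
18: 10011000110110100010100 → 1, fb=0
19: 00110001101101000101000 → 0, fb=0
20: 01100011011010001010000 → 0, fb=1
21: 11000110110100010100001 → 1, fb=1
22: 10001101101000101000011 → 1, fb=1
23: 00011011010001010000111 → 0, fb=0
24: 00110110100010100001110 → 0, fb=0
25: 01101101000101000011100 → 0, fb=1
26: 11011010001010000111001 → 1, fb=0
27: 10110100010100001110010 → 1, fb=0
28: 01101000101000011100100 → 0, fb=0
29: 11010001010000111001000 → 1, fb=1
30: 10100010100001110010001 → 1, fb=0
31: 01000101000011100100010 → 0, fb=0
32: 10001010000111001000100 → 1, fb=1
33: 00010100001110010001001 → 0, fb=0
34: 00101000011100100010010 → 0, fb=1
35: 01010000111001000100101 → 0, fb=0
36: 10100001110010001001010 → 1, fb=1
37: 01000011100100010010101 → 0, fb=1
38: 10000111001000100101011 → 1, fb=1
39: 00001110010001001010111 → 0, fb=1
40: 00011100100010010101111 → 0, fb=0
41: 00111001000100101011110 → 0, fb=1
42: 01110010001001010111101 → 0, fb=1
43: 11100100010010101111011 → 1, fb=0
44: 11001000100101011110110 → 1, fb=0
45: 10010001001010111101100 → 1, fb=1
46: 00100010010101111011001 → 0, fb=1
47: 01000100101011110110011 → 0, fb=1
48: 10001001010111101100111 → 1, fb=1
49: 00010010101111011001111 → 0, fb=0
50: 00100101011110110011110 → 0, fb=1
51: 01001010111101100111101 → 0, fb=1
52: 10010101111011001111011 → 1, fb=0
53: 00101011110110011110110 → 0, fb=1
54: 01010111101100111101101 → 0, fb=0
55: 10101111011001111011010 → 1, fb=0
56: 01011110110011110110100 → 0, fb=1
57: 10111101100111101101001 → 1, fb=1
58: 01111011001111011010011 → 0, fb=1
59: 11110110011110110100111 → 1, fb=1
60: 11101100111101101001111 → 1, fb=1
61: 11011001111011010011111 → 1, fb=0
62: 10110011110110100111110 → 1, fb=0
63: 01100111101101001111100 → 0, fb=1
64: 11001111011010011111001 → 1, fb=0
65: 10011110110100111110010 → 1, fb=0
66: 00111101101001111100100 → 0, fb=0
67: 01111011010011111001000 → 0, fb=0
68: 11110110100111110010000 → 1, fb=0
69: 11101101001111100100000 → 1, fb=1
70: 11011010011111001000001 → 1, fb=1
71: 10110100111110010000011 → 1, fb=1
72: 01101001111100100000111 → 0, fb=0
73: 11010011111001000001110 → 1, fb=1
74: 10100111110010000011101 → 1, fb=0
75: 01001111100100000111010 → 0, fb=1
76: 10011111001000001110101 → 1, fb=0
77: 00111110010000011101010 → 0, fb=0
78: 01111100100000111010100 → 0, fb=1
79: 11111001000001110101001 → 1, fb=1
80: 11110010000011101010011 → 1, fb=0
81: 11100100000111010100110 → 1, fb=1
82: 11001000001110101001101 → 1, fb=1
83: 10010000011101010011011 → 1, fb=0
84: 00100000111010100110110 → 0, fb=1
85: 01000001110101001101101 → 0, fb=0
86: 10000011101010011011010 → 1, fb=0
87: 00000111010100110110100 → 0, fb=1
88: 00001110101001101101001 → 0, fb=0
89: 00011101010011011010010 → 0, fb=1
90: 00111010100110110100101 → 0, fb=0
91: 01110101001101101001010 → 0, fb=0
92: 11101010011011010010100 → 1, fb=0
93: 11010100110110100101000 → 1, fb=1
94: 10101001101101001010001 → 1, fb=0
95: 01010011011010010100010 → 0, fb=0
96: 10100110110100101000100 → 1, fb=1
97: 01001101101001010001001 → 0, fb=0
98: 10011011010010100010010 → 1, fb=0
99: 00110110100101000100100 → 0, fb=0
100: 01101101001010001001000 → 0, fb=0
101: 11011010010100010010000 → 1, fb=0
102: 10110100101000100100000 → 1, fb=1
103: 01101001010001001000001 → 0, fb=0
104: 11010010100010010000010 → 1, fb=1
105: 10100101000100100000101 → 1, fb=1
106: 01001010001001000001011 → 0, fb=0
107: 10010100010010000010110 → 1, fb=0
108: 00101000100100000101100 → 0, fb=0
109: 01010001001000001011000 → 0, fb=1
110: 10100010010000010110001 → 1, fb=0
111: 01000100100000101100010 → 0, fb=0
112: 10001001000001011000100 → 1, fb=1
113: 00010010000010110001001 → 0, fb=0
114: 00100100000101100010010 → 0, fb=1
115: 01001000001011000100101 → 0, fb=0
116: 10010000010110001001010 → 1, fb=1
117: 00100000101100010010101 → 0, fb=1
118: 01000001011000100101011 → 0, fb=0
119: 10000010110001001010110 → 1, fb=0
120: 00000101100010010101100 → 0, fb=0
121: 00001011000100101011000 → 0, fb=1
122: 00010110001001010110001 → 0, fb=1
123: 00101100010010101100011 → 0, fb=0
124: 01011000100101011000110 → 0, fb=0
125: 10110001001010110001100 → 1, fb=1

100000111001111100100110001101101000101000011100100010010101111011001111011010011111001000001110101001101101001010001001000001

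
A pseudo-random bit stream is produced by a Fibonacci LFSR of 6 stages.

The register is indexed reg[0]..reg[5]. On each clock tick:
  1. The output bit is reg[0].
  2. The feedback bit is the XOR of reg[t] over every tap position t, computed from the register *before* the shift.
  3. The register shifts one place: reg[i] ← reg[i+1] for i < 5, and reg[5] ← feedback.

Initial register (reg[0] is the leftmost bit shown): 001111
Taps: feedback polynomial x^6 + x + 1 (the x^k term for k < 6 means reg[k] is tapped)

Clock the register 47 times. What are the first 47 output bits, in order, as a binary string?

step | reg (before) | out | fb
   0 | 001111 | 0 | 0
   1 | 011110 | 0 | 1
   2 | 111101 | 1 | 0
   3 | 111010 | 1 | 0
   4 | 110100 | 1 | 0
   5 | 101000 | 1 | 1
   6 | 010001 | 0 | 1
   7 | 100011 | 1 | 1
   8 | 000111 | 0 | 0
   9 | 001110 | 0 | 0
  10 | 011100 | 0 | 1
  11 | 111001 | 1 | 0
  12 | 110010 | 1 | 0
  13 | 100100 | 1 | 1
  14 | 001001 | 0 | 0
  15 | 010010 | 0 | 1
  16 | 100101 | 1 | 1
  17 | 001011 | 0 | 0
  18 | 010110 | 0 | 1
  19 | 101101 | 1 | 1
  20 | 011011 | 0 | 1
  21 | 110111 | 1 | 0
  22 | 101110 | 1 | 1
  23 | 011101 | 0 | 1
  24 | 111011 | 1 | 0
  25 | 110110 | 1 | 0
  26 | 101100 | 1 | 1
  27 | 011001 | 0 | 1
  28 | 110011 | 1 | 0
  29 | 100110 | 1 | 1
  30 | 001101 | 0 | 0
  31 | 011010 | 0 | 1
  32 | 110101 | 1 | 0
  33 | 101010 | 1 | 1
  34 | 010101 | 0 | 1
  35 | 101011 | 1 | 1
  36 | 010111 | 0 | 1
  37 | 101111 | 1 | 1
  38 | 011111 | 0 | 1
  39 | 111111 | 1 | 0
  40 | 111110 | 1 | 0
  41 | 111100 | 1 | 0
  42 | 111000 | 1 | 0
  43 | 110000 | 1 | 0
  44 | 100000 | 1 | 1
  45 | 000001 | 0 | 0
  46 | 000010 | 0 | 0

00111101000111001001011011101100110101011111100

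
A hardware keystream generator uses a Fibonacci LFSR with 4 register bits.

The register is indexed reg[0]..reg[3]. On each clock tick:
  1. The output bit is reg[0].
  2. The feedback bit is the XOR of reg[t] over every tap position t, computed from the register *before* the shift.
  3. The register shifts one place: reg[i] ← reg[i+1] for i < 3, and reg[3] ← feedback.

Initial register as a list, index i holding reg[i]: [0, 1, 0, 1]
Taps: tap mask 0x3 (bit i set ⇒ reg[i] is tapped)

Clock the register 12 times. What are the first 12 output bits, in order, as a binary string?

tick  register→output (feedback)
  0  0101→0 (1)
  1  1011→1 (1)
  2  0111→0 (1)
  3  1111→1 (0)
  4  1110→1 (0)
  5  1100→1 (0)
  6  1000→1 (1)
  7  0001→0 (0)
  8  0010→0 (0)
  9  0100→0 (1)
 10  1001→1 (1)
 11  0011→0 (0)

010111100010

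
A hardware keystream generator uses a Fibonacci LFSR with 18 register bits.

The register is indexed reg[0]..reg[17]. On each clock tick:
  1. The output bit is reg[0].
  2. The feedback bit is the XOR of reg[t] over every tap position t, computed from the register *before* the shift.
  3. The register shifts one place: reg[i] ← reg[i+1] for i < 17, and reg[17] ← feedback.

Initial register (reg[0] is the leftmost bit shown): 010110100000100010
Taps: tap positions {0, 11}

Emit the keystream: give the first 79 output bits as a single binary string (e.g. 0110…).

step | reg (before) | out | fb
   0 | 010110100000100010 | 0 | 0
   1 | 101101000001000100 | 1 | 0
   2 | 011010000010001000 | 0 | 0
   3 | 110100000100010000 | 1 | 1
   4 | 101000001000100001 | 1 | 1
   5 | 010000010001000011 | 0 | 1
   6 | 100000100010000111 | 1 | 1
   7 | 000001000100001111 | 0 | 0
   8 | 000010001000011110 | 0 | 0
   9 | 000100010000111100 | 0 | 0
  10 | 001000100001111000 | 0 | 1
  11 | 010001000011110001 | 0 | 1
  12 | 100010000111100011 | 1 | 0
  13 | 000100001111000110 | 0 | 1
  14 | 001000011110001101 | 0 | 0
  15 | 010000111100011010 | 0 | 0
  16 | 100001111000110100 | 1 | 1
  17 | 000011110001101001 | 0 | 1
  18 | 000111100011010011 | 0 | 1
  19 | 001111000110100111 | 0 | 0
  20 | 011110001101001110 | 0 | 1
  21 | 111100011010011101 | 1 | 1
  22 | 111000110100111011 | 1 | 1
  23 | 110001101001110111 | 1 | 0
  24 | 100011010011101110 | 1 | 0
  25 | 000110100111011100 | 0 | 1
  26 | 001101001110111001 | 0 | 0
  27 | 011010011101110010 | 0 | 1
  28 | 110100111011100101 | 1 | 0
  29 | 101001110111001010 | 1 | 0
  30 | 010011101110010100 | 0 | 0
  31 | 100111011100101000 | 1 | 1
  32 | 001110111001010001 | 0 | 1
  33 | 011101110010100011 | 0 | 0
  34 | 111011100101000110 | 1 | 0
  35 | 110111001010001100 | 1 | 1
  36 | 101110010100011001 | 1 | 1
  37 | 011100101000110011 | 0 | 0
  38 | 111001010001100110 | 1 | 0
  39 | 110010100011001100 | 1 | 0
  40 | 100101000110011000 | 1 | 1
  41 | 001010001100110001 | 0 | 0
  42 | 010100011001100010 | 0 | 1
  43 | 101000110011000101 | 1 | 0
  44 | 010001100110001010 | 0 | 0
  45 | 100011001100010100 | 1 | 1
  46 | 000110011000101001 | 0 | 0
  47 | 001100110001010010 | 0 | 1
  48 | 011001100010100101 | 0 | 0
  49 | 110011000101001010 | 1 | 0
  50 | 100110001010010100 | 1 | 1
  51 | 001100010100101001 | 0 | 0
  52 | 011000101001010010 | 0 | 1
  53 | 110001010010100101 | 1 | 1
  54 | 100010100101001011 | 1 | 0
  55 | 000101001010010110 | 0 | 0
  56 | 001010010100101100 | 0 | 0
  57 | 010100101001011000 | 0 | 1
  58 | 101001010010110001 | 1 | 1
  59 | 010010100101100011 | 0 | 1
  60 | 100101001011000111 | 1 | 0
  61 | 001010010110001110 | 0 | 0
  62 | 010100101100011100 | 0 | 0
  63 | 101001011000111000 | 1 | 1
  64 | 010010110001110001 | 0 | 1
  65 | 100101100011100011 | 1 | 0
  66 | 001011000111000110 | 0 | 1
  67 | 010110001110001101 | 0 | 0
  68 | 101100011100011010 | 1 | 1
  69 | 011000111000110101 | 0 | 0
  70 | 110001110001101010 | 1 | 0
  71 | 100011100011010100 | 1 | 0
  72 | 000111000110101000 | 0 | 0
  73 | 001110001101010000 | 0 | 1
  74 | 011100011010100001 | 0 | 0
  75 | 111000110101000010 | 1 | 0
  76 | 110001101010000100 | 1 | 1
  77 | 100011010100001001 | 1 | 1
  78 | 000110101000010011 | 0 | 0

0101101000001000100001111000110100111011100101000110011000101001010010110001110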